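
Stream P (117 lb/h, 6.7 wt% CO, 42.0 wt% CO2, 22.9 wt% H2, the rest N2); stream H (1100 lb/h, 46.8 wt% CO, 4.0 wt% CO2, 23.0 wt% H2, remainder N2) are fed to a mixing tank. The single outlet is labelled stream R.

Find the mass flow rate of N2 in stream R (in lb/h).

N2 out = N2 in = 117×0.284 + 1100×0.262 = 321.43 lb/h.

321.4 lb/h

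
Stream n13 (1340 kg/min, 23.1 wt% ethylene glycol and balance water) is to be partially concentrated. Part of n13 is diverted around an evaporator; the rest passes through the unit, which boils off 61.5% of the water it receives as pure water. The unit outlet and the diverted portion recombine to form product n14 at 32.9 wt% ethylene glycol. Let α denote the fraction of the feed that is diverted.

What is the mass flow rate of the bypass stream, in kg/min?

496 kg/min

All 1340×0.231 = 309.54 kg/min of ethylene glycol reaches n14, so n14 = 309.54/0.329 = 940.85 kg/min and vapour = 399.15 kg/min.
The evaporator receives (1−α)·1340 of feed at 0.769 water and removes 0.615 of that water:
0.615×0.769×(1−α)×1340 = 399.15
(1−α) = 399.15/633.73 = 0.6298;  α = 0.3702.
Bypass flow = 0.3702×1340 = 496.02 kg/min.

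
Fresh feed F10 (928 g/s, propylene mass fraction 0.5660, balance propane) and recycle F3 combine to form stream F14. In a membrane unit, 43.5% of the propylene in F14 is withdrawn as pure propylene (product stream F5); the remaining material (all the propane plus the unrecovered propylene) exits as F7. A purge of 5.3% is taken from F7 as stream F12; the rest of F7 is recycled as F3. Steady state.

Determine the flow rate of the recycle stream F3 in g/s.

7801 g/s

propane enters only via F10 and leaves only via the purge: 928×0.434 = 0.053×(propane in F7), and the membrane unit passes all propane, so propane in F14 = propane in F7 = 7599.1 g/s.
propylene in F14: m_A = 928×0.566 + (1−0.053)·(1−0.435)·m_A, so m_A = 525.25/0.4649 = 1129.7 g/s.
F7 = (1−0.435)×1129.7 + 7599.1 = 8237.4 g/s.
Recycle F3 = (1−0.053)×8237.4 = 7800.8 g/s.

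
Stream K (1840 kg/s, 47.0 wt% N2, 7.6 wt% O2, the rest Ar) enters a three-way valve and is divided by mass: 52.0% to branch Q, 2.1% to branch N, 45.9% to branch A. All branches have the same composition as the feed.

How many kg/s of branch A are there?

844.6 kg/s

Branch A flow = 0.459×1840 = 844.56 kg/s.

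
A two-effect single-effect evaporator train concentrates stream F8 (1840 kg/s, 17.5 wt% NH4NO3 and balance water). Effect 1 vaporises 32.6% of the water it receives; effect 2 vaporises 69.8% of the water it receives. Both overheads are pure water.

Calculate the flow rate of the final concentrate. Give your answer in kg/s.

water in feed = 1840×0.825 = 1518 kg/s.
After stage 1: water left = (1−0.326)×1518 = 1023.1; stream total = 1345.1 kg/s.
After stage 2: water left = (1−0.698)×1023.1 = 308.99; final concentrate = 630.99 kg/s.

631 kg/s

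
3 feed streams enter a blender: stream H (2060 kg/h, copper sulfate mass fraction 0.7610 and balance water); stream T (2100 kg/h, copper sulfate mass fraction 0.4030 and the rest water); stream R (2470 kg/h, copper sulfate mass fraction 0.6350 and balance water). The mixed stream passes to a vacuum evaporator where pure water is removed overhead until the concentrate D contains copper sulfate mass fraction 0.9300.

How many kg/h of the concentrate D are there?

copper sulfate entering = 2060×0.761 + 2100×0.403 + 2470×0.635 = 3982.4 kg/h.
All copper sulfate reports to D, so D = 3982.4/0.930 = 4282.2 kg/h.

4282 kg/h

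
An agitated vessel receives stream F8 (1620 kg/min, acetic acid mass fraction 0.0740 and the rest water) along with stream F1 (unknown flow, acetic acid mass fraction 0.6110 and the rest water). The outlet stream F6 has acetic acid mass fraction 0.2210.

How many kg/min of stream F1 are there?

Let F1 be the unknown flow. Total out = 1620 + F1.
acetic acid balance: 119.88 + 0.611·F1 = 0.221·(1620 + F1)
(0.611 − 0.221)·F1 = 0.221×1620 − 119.88 = 238.14
F1 = 238.14 / 0.390 = 610.62 kg/min

610.6 kg/min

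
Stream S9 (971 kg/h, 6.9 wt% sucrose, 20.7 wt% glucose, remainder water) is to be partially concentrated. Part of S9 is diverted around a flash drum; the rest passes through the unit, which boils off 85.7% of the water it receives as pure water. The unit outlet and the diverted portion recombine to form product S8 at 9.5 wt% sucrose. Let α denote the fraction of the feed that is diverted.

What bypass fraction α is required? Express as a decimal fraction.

0.559

All 971×0.069 = 66.999 kg/h of sucrose reaches S8, so S8 = 66.999/0.095 = 705.25 kg/h and vapour = 265.75 kg/h.
The evaporator receives (1−α)·971 of feed at 0.724 water and removes 0.857 of that water:
0.857×0.724×(1−α)×971 = 265.75
(1−α) = 265.75/602.47 = 0.4411;  α = 0.5589.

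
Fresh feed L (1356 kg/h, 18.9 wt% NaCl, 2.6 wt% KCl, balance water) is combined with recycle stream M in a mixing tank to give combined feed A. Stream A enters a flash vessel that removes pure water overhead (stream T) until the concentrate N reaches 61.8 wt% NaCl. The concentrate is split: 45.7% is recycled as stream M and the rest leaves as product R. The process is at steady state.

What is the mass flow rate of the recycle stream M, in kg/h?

349 kg/h

Overall NaCl balance (none leaves overhead): NaCl in fresh feed = NaCl in product, i.e. 1356×0.189 = (1−0.457)·N·0.618.
N = 256.28/(0.618×0.543) = 763.72 kg/h.
Recycle M = 0.457×763.72 = 349.02 kg/h.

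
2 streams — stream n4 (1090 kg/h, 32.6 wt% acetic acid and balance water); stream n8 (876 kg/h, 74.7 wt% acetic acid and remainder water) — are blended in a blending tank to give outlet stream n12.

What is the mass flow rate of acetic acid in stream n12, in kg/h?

1010 kg/h

acetic acid out = acetic acid in = 1090×0.326 + 876×0.747 = 1009.7 kg/h.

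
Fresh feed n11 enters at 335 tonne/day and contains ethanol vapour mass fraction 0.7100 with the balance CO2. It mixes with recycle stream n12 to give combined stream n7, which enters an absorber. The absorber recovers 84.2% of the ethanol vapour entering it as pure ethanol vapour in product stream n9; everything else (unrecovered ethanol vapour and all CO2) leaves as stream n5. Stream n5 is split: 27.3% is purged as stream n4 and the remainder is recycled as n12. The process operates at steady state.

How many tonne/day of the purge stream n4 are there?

CO2 enters only via n11 and leaves only via the purge: 335×0.290 = 0.273×(CO2 in n5), and the absorber passes all CO2, so CO2 in n7 = CO2 in n5 = 355.86 tonne/day.
ethanol vapour in n7: m_A = 335×0.710 + (1−0.273)·(1−0.842)·m_A, so m_A = 237.85/0.8851 = 268.72 tonne/day.
n5 = (1−0.842)×268.72 + 355.86 = 398.32 tonne/day.
Purge n4 = 0.273×398.32 = 108.74 tonne/day.

108.7 tonne/day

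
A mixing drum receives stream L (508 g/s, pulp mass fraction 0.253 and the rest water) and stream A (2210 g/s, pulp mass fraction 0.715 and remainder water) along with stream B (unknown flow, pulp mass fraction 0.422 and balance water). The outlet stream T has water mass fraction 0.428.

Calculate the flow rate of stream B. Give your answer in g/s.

Let B be the unknown flow. Total out = 2718 + B.
water balance: 1009.3 + 0.578·B = 0.428·(2718 + B)
(0.578 − 0.428)·B = 0.428×2718 − 1009.3 = 153.98
B = 153.98 / 0.150 = 1026.5 g/s

1027 g/s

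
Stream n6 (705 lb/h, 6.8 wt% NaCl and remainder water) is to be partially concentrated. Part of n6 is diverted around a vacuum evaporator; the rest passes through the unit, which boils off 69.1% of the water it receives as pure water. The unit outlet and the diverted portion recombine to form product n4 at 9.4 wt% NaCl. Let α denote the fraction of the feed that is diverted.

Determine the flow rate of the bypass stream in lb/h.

402.2 lb/h

All 705×0.068 = 47.94 lb/h of NaCl reaches n4, so n4 = 47.94/0.094 = 510 lb/h and vapour = 195 lb/h.
The evaporator receives (1−α)·705 of feed at 0.932 water and removes 0.691 of that water:
0.691×0.932×(1−α)×705 = 195
(1−α) = 195/454.03 = 0.4295;  α = 0.5705.
Bypass flow = 0.5705×705 = 402.21 lb/h.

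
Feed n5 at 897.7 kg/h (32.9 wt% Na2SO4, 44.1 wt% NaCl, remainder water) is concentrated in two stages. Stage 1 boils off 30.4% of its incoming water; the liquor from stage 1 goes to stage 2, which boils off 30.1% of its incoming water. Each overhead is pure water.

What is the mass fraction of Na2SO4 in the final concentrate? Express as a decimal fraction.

0.3731

water in feed = 897.7×0.230 = 206.47 kg/h.
After stage 1: water left = (1−0.304)×206.47 = 143.7; stream total = 834.93 kg/h.
After stage 2: water left = (1−0.301)×143.7 = 100.45; final concentrate = 791.68 kg/h.
Na2SO4 fraction = 295.34/791.68 = 0.3731.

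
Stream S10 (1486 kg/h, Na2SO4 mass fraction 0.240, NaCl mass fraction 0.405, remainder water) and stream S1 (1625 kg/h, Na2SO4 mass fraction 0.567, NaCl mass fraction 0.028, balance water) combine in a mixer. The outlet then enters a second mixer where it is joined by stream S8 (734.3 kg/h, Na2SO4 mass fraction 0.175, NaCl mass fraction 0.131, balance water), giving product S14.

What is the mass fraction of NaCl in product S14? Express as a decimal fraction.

Overall, product flow = 3845.3 kg/h.
NaCl in = 1486×0.405 + 1625×0.028 + 734.3×0.131 = 743.52 kg/h.
NaCl fraction in S14 = 0.193.

0.193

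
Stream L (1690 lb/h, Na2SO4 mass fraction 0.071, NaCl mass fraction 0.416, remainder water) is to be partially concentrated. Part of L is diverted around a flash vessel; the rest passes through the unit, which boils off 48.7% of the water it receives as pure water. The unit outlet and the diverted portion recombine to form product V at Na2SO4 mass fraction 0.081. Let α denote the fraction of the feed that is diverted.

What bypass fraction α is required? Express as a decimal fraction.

0.506

All 1690×0.071 = 119.99 lb/h of Na2SO4 reaches V, so V = 119.99/0.081 = 1481.4 lb/h and vapour = 208.64 lb/h.
The evaporator receives (1−α)·1690 of feed at 0.513 water and removes 0.487 of that water:
0.487×0.513×(1−α)×1690 = 208.64
(1−α) = 208.64/422.21 = 0.4942;  α = 0.5058.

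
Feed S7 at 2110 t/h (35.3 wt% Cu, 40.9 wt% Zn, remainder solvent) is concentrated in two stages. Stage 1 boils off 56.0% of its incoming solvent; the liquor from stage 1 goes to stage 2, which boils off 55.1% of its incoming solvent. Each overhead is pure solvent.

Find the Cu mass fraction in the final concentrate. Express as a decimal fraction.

0.436

solvent in feed = 2110×0.238 = 502.18 t/h.
After stage 1: solvent left = (1−0.560)×502.18 = 220.96; stream total = 1828.8 t/h.
After stage 2: solvent left = (1−0.551)×220.96 = 99.211; final concentrate = 1707 t/h.
Cu fraction = 744.83/1707 = 0.436.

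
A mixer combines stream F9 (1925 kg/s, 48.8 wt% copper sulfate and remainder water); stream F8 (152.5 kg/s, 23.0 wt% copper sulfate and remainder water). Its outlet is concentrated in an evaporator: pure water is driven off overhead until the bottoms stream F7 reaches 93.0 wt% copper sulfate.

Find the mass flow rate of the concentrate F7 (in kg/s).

copper sulfate entering = 1925×0.488 + 152.5×0.230 = 974.48 kg/s.
All copper sulfate reports to F7, so F7 = 974.48/0.930 = 1047.8 kg/s.

1048 kg/s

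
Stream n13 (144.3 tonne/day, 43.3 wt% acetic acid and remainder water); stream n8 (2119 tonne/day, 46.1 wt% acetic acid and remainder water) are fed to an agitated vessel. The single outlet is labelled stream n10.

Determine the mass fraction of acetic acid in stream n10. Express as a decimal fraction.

0.4592

Total flow out = 144.3 + 2119 = 2263.3 tonne/day.
acetic acid in = 144.3×0.433 + 2119×0.461 = 1039.3 tonne/day.
acetic acid mass fraction in n10 = 1039.3/2263.3 = 0.4592.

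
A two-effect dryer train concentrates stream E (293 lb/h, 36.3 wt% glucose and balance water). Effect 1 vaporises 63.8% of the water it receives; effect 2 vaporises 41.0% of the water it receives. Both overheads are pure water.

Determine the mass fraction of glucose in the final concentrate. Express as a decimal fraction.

0.727

water in feed = 293×0.637 = 186.64 lb/h.
After stage 1: water left = (1−0.638)×186.64 = 67.564; stream total = 173.92 lb/h.
After stage 2: water left = (1−0.410)×67.564 = 39.863; final concentrate = 146.22 lb/h.
glucose fraction = 106.36/146.22 = 0.727.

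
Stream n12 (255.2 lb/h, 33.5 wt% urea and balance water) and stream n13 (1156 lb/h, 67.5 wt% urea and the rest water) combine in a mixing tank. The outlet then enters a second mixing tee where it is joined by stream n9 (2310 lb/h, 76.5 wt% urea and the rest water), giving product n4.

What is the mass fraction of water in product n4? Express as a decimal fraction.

0.292

Overall, product flow = 3721.2 lb/h.
water in = 255.2×0.665 + 1156×0.325 + 2310×0.235 = 1088.3 lb/h.
water fraction in n4 = 0.292.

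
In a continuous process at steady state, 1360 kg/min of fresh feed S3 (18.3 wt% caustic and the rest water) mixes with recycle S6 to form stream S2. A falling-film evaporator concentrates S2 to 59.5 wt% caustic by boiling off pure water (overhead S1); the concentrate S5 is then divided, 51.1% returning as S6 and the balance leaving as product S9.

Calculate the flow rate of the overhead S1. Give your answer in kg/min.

Overall caustic balance (none leaves overhead): caustic in fresh feed = caustic in product, i.e. 1360×0.183 = (1−0.511)·S5·0.595.
S5 = 248.88/(0.595×0.489) = 855.39 kg/min.
Recycle S6 = 0.511×855.39 = 437.1 kg/min.
Combined feed S2 = 1360 + 437.1 = 1797.1 kg/min.
Overhead S1 = S2 − S5 = 1797.1 − 855.39 = 941.71 kg/min.

941.7 kg/min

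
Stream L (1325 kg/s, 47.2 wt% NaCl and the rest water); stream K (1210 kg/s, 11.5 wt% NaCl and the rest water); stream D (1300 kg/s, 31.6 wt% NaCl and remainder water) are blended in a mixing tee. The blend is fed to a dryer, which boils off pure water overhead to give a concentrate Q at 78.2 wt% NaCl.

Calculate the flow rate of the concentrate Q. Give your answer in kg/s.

1503 kg/s

NaCl entering = 1325×0.472 + 1210×0.115 + 1300×0.316 = 1175.3 kg/s.
All NaCl reports to Q, so Q = 1175.3/0.782 = 1503 kg/s.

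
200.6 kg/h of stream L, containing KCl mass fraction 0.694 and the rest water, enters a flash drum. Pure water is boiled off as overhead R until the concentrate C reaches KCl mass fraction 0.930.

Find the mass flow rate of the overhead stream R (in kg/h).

50.9 kg/h

KCl is conserved: 200.6×0.694 = 139.22 kg/h all reports to the concentrate.
Concentrate = 139.22/(target fraction) = 149.7 kg/h.
Overhead = 200.6 − 149.7 = 50.905 kg/h.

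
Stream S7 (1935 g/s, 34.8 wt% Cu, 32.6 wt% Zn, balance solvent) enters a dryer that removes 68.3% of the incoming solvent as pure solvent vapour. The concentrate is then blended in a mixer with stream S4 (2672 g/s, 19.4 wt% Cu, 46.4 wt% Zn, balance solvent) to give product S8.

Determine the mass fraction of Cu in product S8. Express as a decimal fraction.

Vapour removed = 0.683×0.326×1935 = 430.84 g/s; concentrate = 1504.2 g/s.
Cu reaching the mixer = 673.38 (from concentrate) + 2672×0.194 = 1191.7 g/s.
Product flow = 1504.2 + 2672 = 4176.2 g/s; Cu fraction = 0.285.

0.285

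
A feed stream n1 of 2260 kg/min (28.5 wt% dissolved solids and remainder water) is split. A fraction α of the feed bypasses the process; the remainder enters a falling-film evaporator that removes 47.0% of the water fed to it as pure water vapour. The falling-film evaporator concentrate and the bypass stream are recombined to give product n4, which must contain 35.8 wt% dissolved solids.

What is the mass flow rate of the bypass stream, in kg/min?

All 2260×0.285 = 644.1 kg/min of dissolved solids reaches n4, so n4 = 644.1/0.358 = 1799.2 kg/min and vapour = 460.84 kg/min.
The evaporator receives (1−α)·2260 of feed at 0.715 water and removes 0.470 of that water:
0.470×0.715×(1−α)×2260 = 460.84
(1−α) = 460.84/759.47 = 0.6068;  α = 0.3932.
Bypass flow = 0.3932×2260 = 888.66 kg/min.

888.7 kg/min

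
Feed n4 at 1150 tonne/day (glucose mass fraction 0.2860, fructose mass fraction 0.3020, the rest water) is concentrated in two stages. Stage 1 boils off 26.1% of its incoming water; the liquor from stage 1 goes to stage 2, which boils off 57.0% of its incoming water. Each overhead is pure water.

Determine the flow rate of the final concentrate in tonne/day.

water in feed = 1150×0.412 = 473.8 tonne/day.
After stage 1: water left = (1−0.261)×473.8 = 350.14; stream total = 1026.3 tonne/day.
After stage 2: water left = (1−0.570)×350.14 = 150.56; final concentrate = 826.76 tonne/day.

826.8 tonne/day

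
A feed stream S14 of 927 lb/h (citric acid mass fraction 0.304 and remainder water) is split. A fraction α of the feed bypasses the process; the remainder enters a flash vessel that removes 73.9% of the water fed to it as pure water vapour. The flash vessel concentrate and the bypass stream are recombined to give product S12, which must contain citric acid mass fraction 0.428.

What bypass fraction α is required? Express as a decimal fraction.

All 927×0.304 = 281.81 lb/h of citric acid reaches S12, so S12 = 281.81/0.428 = 658.43 lb/h and vapour = 268.57 lb/h.
The evaporator receives (1−α)·927 of feed at 0.696 water and removes 0.739 of that water:
0.739×0.696×(1−α)×927 = 268.57
(1−α) = 268.57/476.8 = 0.5633;  α = 0.4367.

0.437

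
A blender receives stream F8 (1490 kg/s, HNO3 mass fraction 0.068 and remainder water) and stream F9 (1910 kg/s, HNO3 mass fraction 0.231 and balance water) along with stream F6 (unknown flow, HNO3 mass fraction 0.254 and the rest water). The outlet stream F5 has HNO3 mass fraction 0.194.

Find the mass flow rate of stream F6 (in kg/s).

Let F6 be the unknown flow. Total out = 3400 + F6.
HNO3 balance: 542.53 + 0.254·F6 = 0.194·(3400 + F6)
(0.254 − 0.194)·F6 = 0.194×3400 − 542.53 = 117.07
F6 = 117.07 / 0.060 = 1951.2 kg/s

1951 kg/s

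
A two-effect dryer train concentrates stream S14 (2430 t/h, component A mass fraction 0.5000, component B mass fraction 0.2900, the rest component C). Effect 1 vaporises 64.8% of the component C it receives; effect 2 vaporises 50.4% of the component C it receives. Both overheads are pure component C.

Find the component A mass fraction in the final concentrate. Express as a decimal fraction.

0.6048

component C in feed = 2430×0.210 = 510.3 t/h.
After stage 1: component C left = (1−0.648)×510.3 = 179.63; stream total = 2099.3 t/h.
After stage 2: component C left = (1−0.504)×179.63 = 89.094; final concentrate = 2008.8 t/h.
component A fraction = 1215/2008.8 = 0.6048.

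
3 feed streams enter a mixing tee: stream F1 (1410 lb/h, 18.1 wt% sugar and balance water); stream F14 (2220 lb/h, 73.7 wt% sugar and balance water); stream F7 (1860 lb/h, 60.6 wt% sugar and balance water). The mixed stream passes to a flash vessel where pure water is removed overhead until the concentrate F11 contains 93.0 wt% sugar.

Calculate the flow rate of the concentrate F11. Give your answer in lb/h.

sugar entering = 1410×0.181 + 2220×0.737 + 1860×0.606 = 3018.5 lb/h.
All sugar reports to F11, so F11 = 3018.5/0.930 = 3245.7 lb/h.

3246 lb/h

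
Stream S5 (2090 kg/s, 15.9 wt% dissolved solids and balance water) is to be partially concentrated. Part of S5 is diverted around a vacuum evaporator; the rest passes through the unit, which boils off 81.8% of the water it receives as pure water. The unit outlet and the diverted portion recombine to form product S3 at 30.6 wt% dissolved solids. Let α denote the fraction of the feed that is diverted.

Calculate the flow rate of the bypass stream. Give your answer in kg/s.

All 2090×0.159 = 332.31 kg/s of dissolved solids reaches S3, so S3 = 332.31/0.306 = 1086 kg/s and vapour = 1004 kg/s.
The evaporator receives (1−α)·2090 of feed at 0.841 water and removes 0.818 of that water:
0.818×0.841×(1−α)×2090 = 1004
(1−α) = 1004/1437.8 = 0.6983;  α = 0.3017.
Bypass flow = 0.3017×2090 = 630.54 kg/s.

630.5 kg/s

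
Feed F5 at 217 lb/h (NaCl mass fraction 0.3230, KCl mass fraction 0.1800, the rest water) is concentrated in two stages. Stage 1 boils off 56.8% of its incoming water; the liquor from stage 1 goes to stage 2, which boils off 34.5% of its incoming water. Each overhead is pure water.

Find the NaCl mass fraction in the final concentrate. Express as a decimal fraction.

0.5018

water in feed = 217×0.497 = 107.85 lb/h.
After stage 1: water left = (1−0.568)×107.85 = 46.591; stream total = 155.74 lb/h.
After stage 2: water left = (1−0.345)×46.591 = 30.517; final concentrate = 139.67 lb/h.
NaCl fraction = 70.091/139.67 = 0.5018.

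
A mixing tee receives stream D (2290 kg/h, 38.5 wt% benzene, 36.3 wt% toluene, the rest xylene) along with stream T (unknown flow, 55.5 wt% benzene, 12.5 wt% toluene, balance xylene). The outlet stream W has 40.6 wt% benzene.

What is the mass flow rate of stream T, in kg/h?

322.8 kg/h

Let T be the unknown flow. Total out = 2290 + T.
benzene balance: 881.65 + 0.555·T = 0.406·(2290 + T)
(0.555 − 0.406)·T = 0.406×2290 − 881.65 = 48.09
T = 48.09 / 0.149 = 322.75 kg/h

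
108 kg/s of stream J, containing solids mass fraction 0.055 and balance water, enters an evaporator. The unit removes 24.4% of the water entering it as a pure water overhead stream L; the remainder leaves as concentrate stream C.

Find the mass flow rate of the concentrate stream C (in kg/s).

83.1 kg/s

water entering = 108×0.945 = 102.06 kg/s; overhead removed = 0.244×102.06 = 24.903 kg/s.
Concentrate = 108 − 24.903 = 83.097 kg/s.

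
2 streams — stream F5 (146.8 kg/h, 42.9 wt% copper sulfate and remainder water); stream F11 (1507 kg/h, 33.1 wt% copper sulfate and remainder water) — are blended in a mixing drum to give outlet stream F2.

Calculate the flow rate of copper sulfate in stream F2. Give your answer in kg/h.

561.8 kg/h

copper sulfate out = copper sulfate in = 146.8×0.429 + 1507×0.331 = 561.79 kg/h.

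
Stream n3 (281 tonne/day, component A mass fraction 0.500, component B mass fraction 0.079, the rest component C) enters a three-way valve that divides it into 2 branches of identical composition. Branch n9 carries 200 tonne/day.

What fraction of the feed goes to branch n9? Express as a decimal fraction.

0.712

Fraction to n9 = 200/281 = 0.7117.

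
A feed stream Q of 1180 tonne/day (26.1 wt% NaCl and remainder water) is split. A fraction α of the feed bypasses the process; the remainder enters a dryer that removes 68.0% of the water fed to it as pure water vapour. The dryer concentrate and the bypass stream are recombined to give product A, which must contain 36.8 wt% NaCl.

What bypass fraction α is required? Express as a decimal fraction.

All 1180×0.261 = 307.98 tonne/day of NaCl reaches A, so A = 307.98/0.368 = 836.9 tonne/day and vapour = 343.1 tonne/day.
The evaporator receives (1−α)·1180 of feed at 0.739 water and removes 0.680 of that water:
0.680×0.739×(1−α)×1180 = 343.1
(1−α) = 343.1/592.97 = 0.5786;  α = 0.4214.

0.421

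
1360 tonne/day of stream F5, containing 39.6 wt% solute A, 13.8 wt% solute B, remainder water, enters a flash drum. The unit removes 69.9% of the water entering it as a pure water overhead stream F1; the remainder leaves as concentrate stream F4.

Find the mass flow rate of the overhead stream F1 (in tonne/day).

water entering = 1360×0.466 = 633.76 tonne/day; overhead removed = 0.699×633.76 = 443 tonne/day.

443 tonne/day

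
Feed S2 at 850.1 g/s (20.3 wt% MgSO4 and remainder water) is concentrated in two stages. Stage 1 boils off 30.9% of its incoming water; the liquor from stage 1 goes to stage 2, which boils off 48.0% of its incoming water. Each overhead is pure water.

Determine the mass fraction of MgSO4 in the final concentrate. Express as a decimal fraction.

water in feed = 850.1×0.797 = 677.53 g/s.
After stage 1: water left = (1−0.309)×677.53 = 468.17; stream total = 640.74 g/s.
After stage 2: water left = (1−0.480)×468.17 = 243.45; final concentrate = 416.02 g/s.
MgSO4 fraction = 172.57/416.02 = 0.415.

0.415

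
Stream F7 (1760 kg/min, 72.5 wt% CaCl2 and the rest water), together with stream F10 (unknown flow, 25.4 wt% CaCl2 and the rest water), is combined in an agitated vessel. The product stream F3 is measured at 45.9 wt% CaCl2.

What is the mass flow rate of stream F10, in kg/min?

Let F10 be the unknown flow. Total out = 1760 + F10.
CaCl2 balance: 1276 + 0.254·F10 = 0.459·(1760 + F10)
(0.254 − 0.459)·F10 = 0.459×1760 − 1276 = -468.16
F10 = -468.16 / -0.205 = 2283.7 kg/min

2284 kg/min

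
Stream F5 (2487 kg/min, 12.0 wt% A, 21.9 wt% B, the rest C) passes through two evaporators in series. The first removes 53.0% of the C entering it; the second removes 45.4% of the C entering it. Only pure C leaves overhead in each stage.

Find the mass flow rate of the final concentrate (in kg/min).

C in feed = 2487×0.661 = 1643.9 kg/min.
After stage 1: C left = (1−0.530)×1643.9 = 772.64; stream total = 1615.7 kg/min.
After stage 2: C left = (1−0.454)×772.64 = 421.86; final concentrate = 1265 kg/min.

1265 kg/min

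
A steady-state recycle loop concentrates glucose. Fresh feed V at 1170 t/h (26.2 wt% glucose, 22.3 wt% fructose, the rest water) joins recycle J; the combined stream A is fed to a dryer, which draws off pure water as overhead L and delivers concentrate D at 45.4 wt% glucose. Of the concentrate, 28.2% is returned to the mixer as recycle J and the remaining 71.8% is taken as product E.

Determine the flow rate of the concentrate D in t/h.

Overall glucose balance (none leaves overhead): glucose in fresh feed = glucose in product, i.e. 1170×0.262 = (1−0.282)·D·0.454.
D = 306.54/(0.454×0.718) = 940.39 t/h.

940.4 t/h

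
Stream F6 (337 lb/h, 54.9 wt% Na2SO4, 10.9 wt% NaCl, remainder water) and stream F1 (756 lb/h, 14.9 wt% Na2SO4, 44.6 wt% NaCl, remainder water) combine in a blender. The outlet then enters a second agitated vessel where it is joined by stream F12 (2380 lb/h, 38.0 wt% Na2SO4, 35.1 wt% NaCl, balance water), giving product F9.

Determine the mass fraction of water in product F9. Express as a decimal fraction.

0.3057

Overall, product flow = 3473 lb/h.
water in = 337×0.342 + 756×0.405 + 2380×0.269 = 1061.7 lb/h.
water fraction in F9 = 0.3057.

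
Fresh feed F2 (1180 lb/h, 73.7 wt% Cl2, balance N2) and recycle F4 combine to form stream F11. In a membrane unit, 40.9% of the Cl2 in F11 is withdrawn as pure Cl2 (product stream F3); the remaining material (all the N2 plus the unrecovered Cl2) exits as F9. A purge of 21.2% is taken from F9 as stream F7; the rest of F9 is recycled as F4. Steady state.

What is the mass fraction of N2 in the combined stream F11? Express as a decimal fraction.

0.474

N2 enters only via F2 and leaves only via the purge: 1180×0.263 = 0.212×(N2 in F9), and the membrane unit passes all N2, so N2 in F11 = N2 in F9 = 1463.9 lb/h.
Cl2 in F11: m_A = 1180×0.737 + (1−0.212)·(1−0.409)·m_A, so m_A = 869.66/0.5343 = 1627.7 lb/h.
F11 = 1627.7 + 1463.9 = 3091.6 lb/h.
N2 fraction in F11 = 1463.9/3091.6 = 0.474.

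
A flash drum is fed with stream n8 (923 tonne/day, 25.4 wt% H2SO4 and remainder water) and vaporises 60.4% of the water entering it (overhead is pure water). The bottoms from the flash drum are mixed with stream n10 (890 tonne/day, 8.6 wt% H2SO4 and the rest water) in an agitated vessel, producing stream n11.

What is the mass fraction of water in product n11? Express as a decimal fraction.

0.777

Vapour removed = 0.604×0.746×923 = 415.89 tonne/day; concentrate = 507.11 tonne/day.
water reaching the mixer = 272.67 (from concentrate) + 890×0.914 = 1086.1 tonne/day.
Product flow = 507.11 + 890 = 1397.1 tonne/day; water fraction = 0.777.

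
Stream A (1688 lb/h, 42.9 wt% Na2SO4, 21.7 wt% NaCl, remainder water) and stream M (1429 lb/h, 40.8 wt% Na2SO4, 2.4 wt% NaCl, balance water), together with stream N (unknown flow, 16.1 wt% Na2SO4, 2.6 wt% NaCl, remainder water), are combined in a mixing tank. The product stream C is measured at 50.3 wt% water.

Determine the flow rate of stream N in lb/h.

511.7 lb/h

Let N be the unknown flow. Total out = 3117 + N.
water balance: 1409.2 + 0.813·N = 0.503·(3117 + N)
(0.813 − 0.503)·N = 0.503×3117 − 1409.2 = 158.63
N = 158.63 / 0.310 = 511.7 lb/h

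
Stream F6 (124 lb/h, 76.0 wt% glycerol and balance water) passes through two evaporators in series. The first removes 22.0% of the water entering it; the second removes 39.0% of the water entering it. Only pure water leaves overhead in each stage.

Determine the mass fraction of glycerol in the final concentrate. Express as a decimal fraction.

water in feed = 124×0.240 = 29.76 lb/h.
After stage 1: water left = (1−0.220)×29.76 = 23.213; stream total = 117.45 lb/h.
After stage 2: water left = (1−0.390)×23.213 = 14.16; final concentrate = 108.4 lb/h.
glycerol fraction = 94.24/108.4 = 0.8694.

0.8694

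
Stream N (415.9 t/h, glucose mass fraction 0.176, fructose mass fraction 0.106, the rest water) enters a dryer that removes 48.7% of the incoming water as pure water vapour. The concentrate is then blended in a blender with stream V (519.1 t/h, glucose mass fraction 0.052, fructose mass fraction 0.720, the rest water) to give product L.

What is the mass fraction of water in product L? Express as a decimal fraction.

Vapour removed = 0.487×0.718×415.9 = 145.43 t/h; concentrate = 270.47 t/h.
water reaching the mixer = 153.19 (from concentrate) + 519.1×0.228 = 271.54 t/h.
Product flow = 270.47 + 519.1 = 789.57 t/h; water fraction = 0.344.

0.344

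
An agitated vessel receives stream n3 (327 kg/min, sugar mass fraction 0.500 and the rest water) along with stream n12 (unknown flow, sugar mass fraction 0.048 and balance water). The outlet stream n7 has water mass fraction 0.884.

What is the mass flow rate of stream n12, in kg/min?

Let n12 be the unknown flow. Total out = 327 + n12.
water balance: 163.5 + 0.952·n12 = 0.884·(327 + n12)
(0.952 − 0.884)·n12 = 0.884×327 − 163.5 = 125.57
n12 = 125.57 / 0.068 = 1846.6 kg/min

1847 kg/min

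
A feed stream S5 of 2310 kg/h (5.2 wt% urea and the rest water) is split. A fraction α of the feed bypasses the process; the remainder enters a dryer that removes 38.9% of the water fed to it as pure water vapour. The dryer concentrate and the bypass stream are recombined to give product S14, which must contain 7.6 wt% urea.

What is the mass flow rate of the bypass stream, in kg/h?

331.9 kg/h

All 2310×0.052 = 120.12 kg/h of urea reaches S14, so S14 = 120.12/0.076 = 1580.5 kg/h and vapour = 729.47 kg/h.
The evaporator receives (1−α)·2310 of feed at 0.948 water and removes 0.389 of that water:
0.389×0.948×(1−α)×2310 = 729.47
(1−α) = 729.47/851.86 = 0.8563;  α = 0.1437.
Bypass flow = 0.1437×2310 = 331.88 kg/h.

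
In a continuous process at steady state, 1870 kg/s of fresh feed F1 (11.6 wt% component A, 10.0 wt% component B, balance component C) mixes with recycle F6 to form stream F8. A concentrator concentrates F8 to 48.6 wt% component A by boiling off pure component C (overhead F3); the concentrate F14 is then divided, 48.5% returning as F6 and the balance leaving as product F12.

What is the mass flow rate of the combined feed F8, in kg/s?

2290 kg/s

Overall component A balance (none leaves overhead): component A in fresh feed = component A in product, i.e. 1870×0.116 = (1−0.485)·F14·0.486.
F14 = 216.92/(0.486×0.515) = 866.67 kg/s.
Recycle F6 = 0.485×866.67 = 420.34 kg/s.
Combined feed F8 = 1870 + 420.34 = 2290.3 kg/s.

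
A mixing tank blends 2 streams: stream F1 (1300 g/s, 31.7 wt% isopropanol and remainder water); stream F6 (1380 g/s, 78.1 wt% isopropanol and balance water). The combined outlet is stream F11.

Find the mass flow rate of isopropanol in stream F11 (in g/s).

isopropanol out = isopropanol in = 1300×0.317 + 1380×0.781 = 1489.9 g/s.

1490 g/s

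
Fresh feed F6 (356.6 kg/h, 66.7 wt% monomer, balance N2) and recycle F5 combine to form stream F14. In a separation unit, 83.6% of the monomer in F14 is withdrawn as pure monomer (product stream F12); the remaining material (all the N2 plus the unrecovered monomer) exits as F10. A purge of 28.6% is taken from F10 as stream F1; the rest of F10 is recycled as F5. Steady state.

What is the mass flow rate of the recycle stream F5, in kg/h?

N2 enters only via F6 and leaves only via the purge: 356.6×0.333 = 0.286×(N2 in F10), and the separation unit passes all N2, so N2 in F14 = N2 in F10 = 415.2 kg/h.
monomer in F14: m_A = 356.6×0.667 + (1−0.286)·(1−0.836)·m_A, so m_A = 237.85/0.8829 = 269.4 kg/h.
F10 = (1−0.836)×269.4 + 415.2 = 459.38 kg/h.
Recycle F5 = (1−0.286)×459.38 = 328 kg/h.

328 kg/h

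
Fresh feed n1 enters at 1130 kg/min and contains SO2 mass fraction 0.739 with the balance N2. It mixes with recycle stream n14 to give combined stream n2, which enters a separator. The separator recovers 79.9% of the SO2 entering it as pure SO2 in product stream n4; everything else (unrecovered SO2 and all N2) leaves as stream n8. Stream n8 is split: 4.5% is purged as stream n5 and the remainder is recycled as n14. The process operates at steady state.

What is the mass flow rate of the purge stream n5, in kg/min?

N2 enters only via n1 and leaves only via the purge: 1130×0.261 = 0.045×(N2 in n8), and the separator passes all N2, so N2 in n2 = N2 in n8 = 6554 kg/min.
SO2 in n2: m_A = 1130×0.739 + (1−0.045)·(1−0.799)·m_A, so m_A = 835.07/0.8080 = 1033.4 kg/min.
n8 = (1−0.799)×1033.4 + 6554 = 6761.7 kg/min.
Purge n5 = 0.045×6761.7 = 304.28 kg/min.

304.3 kg/min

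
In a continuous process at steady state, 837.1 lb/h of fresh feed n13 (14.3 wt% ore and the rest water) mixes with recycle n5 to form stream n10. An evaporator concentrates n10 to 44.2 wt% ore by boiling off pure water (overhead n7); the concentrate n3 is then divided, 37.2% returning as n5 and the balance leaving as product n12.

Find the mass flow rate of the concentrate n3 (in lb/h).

431.3 lb/h

Overall ore balance (none leaves overhead): ore in fresh feed = ore in product, i.e. 837.1×0.143 = (1−0.372)·n3·0.442.
n3 = 119.71/(0.442×0.628) = 431.25 lb/h.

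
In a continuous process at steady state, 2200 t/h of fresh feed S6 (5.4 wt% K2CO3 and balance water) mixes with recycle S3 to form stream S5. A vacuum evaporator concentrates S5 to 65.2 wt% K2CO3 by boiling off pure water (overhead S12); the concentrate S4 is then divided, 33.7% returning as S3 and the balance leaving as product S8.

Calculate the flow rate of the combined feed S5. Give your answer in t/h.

2293 t/h

Overall K2CO3 balance (none leaves overhead): K2CO3 in fresh feed = K2CO3 in product, i.e. 2200×0.054 = (1−0.337)·S4·0.652.
S4 = 118.8/(0.652×0.663) = 274.82 t/h.
Recycle S3 = 0.337×274.82 = 92.616 t/h.
Combined feed S5 = 2200 + 92.616 = 2292.6 t/h.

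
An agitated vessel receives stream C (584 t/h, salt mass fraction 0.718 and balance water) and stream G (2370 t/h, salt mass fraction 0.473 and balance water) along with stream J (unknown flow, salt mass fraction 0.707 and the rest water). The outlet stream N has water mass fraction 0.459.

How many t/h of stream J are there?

Let J be the unknown flow. Total out = 2954 + J.
water balance: 1413.7 + 0.293·J = 0.459·(2954 + J)
(0.293 − 0.459)·J = 0.459×2954 − 1413.7 = -57.792
J = -57.792 / -0.166 = 348.14 t/h

348.1 t/h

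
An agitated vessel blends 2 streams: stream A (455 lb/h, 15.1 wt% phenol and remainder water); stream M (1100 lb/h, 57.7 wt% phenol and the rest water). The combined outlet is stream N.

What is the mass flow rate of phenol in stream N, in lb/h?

phenol out = phenol in = 455×0.151 + 1100×0.577 = 703.4 lb/h.

703.4 lb/h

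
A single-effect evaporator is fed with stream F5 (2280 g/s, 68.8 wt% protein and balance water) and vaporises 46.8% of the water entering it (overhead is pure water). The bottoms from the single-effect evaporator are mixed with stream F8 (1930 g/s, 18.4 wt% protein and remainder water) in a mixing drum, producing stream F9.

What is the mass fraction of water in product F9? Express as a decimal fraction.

0.5038

Vapour removed = 0.468×0.312×2280 = 332.92 g/s; concentrate = 1947.1 g/s.
water reaching the mixer = 378.44 (from concentrate) + 1930×0.816 = 1953.3 g/s.
Product flow = 1947.1 + 1930 = 3877.1 g/s; water fraction = 0.5038.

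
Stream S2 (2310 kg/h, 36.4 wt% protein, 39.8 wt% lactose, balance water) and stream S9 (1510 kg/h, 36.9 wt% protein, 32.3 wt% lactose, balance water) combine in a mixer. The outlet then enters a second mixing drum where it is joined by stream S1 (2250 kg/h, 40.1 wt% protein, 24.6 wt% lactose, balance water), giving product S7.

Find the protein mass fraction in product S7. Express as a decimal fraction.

0.3790

Overall, product flow = 6070 kg/h.
protein in = 2310×0.364 + 1510×0.369 + 2250×0.401 = 2300.3 kg/h.
protein fraction in S7 = 0.3790.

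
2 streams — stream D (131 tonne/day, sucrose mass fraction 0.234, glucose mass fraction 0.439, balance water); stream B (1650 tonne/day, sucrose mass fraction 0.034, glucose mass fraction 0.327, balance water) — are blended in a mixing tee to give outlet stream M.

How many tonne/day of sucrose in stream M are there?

sucrose out = sucrose in = 131×0.234 + 1650×0.034 = 86.754 tonne/day.

86.75 tonne/day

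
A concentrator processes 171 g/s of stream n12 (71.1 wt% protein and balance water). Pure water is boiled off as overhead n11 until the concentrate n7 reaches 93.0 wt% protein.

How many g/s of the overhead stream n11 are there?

protein is conserved: 171×0.711 = 121.58 g/s all reports to the concentrate.
Concentrate = 121.58/(target fraction) = 130.73 g/s.
Overhead = 171 − 130.73 = 40.268 g/s.

40.27 g/s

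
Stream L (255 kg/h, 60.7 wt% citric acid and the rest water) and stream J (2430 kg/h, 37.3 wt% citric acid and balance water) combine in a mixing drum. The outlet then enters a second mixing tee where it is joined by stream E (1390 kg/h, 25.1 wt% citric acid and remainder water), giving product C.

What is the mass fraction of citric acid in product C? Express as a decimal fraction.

0.3460

Overall, product flow = 4075 kg/h.
citric acid in = 255×0.607 + 2430×0.373 + 1390×0.251 = 1410.1 kg/h.
citric acid fraction in C = 0.3460.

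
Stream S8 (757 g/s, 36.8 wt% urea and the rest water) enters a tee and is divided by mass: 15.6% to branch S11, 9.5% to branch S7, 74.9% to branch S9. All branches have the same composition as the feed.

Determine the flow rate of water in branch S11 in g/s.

Branch S11 total = 0.156×757 = 118.09 g/s.
water in S11 = 0.632×118.09 = 74.634 g/s.

74.63 g/s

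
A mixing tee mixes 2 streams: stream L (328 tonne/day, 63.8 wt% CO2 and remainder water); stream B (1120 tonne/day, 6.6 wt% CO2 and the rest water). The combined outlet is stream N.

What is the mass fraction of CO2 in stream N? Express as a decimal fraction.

Total flow out = 328 + 1120 = 1448 tonne/day.
CO2 in = 328×0.638 + 1120×0.066 = 283.18 tonne/day.
CO2 mass fraction in N = 283.18/1448 = 0.1956.

0.1956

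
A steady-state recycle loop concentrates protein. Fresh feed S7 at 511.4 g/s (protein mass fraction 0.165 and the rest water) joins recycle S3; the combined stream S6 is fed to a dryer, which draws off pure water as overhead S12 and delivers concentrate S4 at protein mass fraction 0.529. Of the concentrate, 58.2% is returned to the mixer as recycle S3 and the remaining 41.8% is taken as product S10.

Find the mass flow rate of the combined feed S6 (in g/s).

733.5 g/s

Overall protein balance (none leaves overhead): protein in fresh feed = protein in product, i.e. 511.4×0.165 = (1−0.582)·S4·0.529.
S4 = 84.381/(0.529×0.418) = 381.6 g/s.
Recycle S3 = 0.582×381.6 = 222.09 g/s.
Combined feed S6 = 511.4 + 222.09 = 733.49 g/s.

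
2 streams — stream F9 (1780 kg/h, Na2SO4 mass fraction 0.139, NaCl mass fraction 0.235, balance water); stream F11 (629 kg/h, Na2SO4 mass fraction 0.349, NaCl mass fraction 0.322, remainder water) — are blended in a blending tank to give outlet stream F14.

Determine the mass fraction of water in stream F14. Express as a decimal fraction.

0.548

Total flow out = 1780 + 629 = 2409 kg/h.
water in = 1780×0.626 + 629×0.329 = 1321.2 kg/h.
water mass fraction in F14 = 1321.2/2409 = 0.548.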